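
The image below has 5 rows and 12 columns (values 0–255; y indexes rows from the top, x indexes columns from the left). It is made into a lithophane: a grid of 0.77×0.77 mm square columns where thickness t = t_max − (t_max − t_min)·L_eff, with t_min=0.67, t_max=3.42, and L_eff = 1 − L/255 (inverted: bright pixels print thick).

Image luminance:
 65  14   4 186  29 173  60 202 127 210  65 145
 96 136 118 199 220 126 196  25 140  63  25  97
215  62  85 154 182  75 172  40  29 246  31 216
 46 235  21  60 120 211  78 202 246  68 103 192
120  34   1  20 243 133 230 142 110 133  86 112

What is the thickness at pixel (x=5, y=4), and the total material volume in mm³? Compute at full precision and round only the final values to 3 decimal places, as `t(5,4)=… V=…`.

span = t_max - t_min = 3.42 - 0.67 = 2.750
L(5,4) = 133, L_eff = 1 - 133/255 = 0.478431 (inverted)
t(5,4) = 3.42 - 2.750·0.478431 = 2.104
Σt over all 5·12 pixels = 3527/30 ≈ 117.5666667
V = pitch²·Σt = 0.77²·3527/30 = 69.705

t(5,4)=2.104 V=69.705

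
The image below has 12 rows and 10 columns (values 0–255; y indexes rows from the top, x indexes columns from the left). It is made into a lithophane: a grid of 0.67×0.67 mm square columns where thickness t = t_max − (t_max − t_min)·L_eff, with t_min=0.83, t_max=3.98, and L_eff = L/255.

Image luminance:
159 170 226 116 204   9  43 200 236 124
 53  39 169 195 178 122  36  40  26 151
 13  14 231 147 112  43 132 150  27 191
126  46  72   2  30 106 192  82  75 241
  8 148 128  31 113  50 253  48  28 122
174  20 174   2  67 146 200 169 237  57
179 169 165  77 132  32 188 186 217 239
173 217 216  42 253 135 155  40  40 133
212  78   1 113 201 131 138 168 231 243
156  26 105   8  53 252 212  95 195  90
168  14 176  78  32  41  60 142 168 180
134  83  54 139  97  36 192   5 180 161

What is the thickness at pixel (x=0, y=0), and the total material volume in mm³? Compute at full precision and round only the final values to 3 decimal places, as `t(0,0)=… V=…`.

t(0,0)=2.016 V=133.772

span = t_max - t_min = 3.98 - 0.83 = 3.150
L(0,0) = 159, L_eff = 159/255 = 0.623529
t(0,0) = 3.98 - 3.150·0.623529 = 2.016
Σt over all 12·10 pixels = 506601/1700 ≈ 298.0005882
V = pitch²·Σt = 0.67²·506601/1700 = 133.772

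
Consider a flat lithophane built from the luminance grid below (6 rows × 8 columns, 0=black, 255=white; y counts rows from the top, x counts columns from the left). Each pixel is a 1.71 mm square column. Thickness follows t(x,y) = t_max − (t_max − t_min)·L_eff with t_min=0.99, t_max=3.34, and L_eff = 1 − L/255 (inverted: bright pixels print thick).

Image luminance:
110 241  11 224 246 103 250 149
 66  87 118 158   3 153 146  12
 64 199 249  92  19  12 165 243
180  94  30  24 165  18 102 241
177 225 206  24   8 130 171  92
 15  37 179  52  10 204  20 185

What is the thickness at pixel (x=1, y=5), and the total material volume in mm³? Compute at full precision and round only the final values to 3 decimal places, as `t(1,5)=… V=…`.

t(1,5)=1.331 V=292.797

span = t_max - t_min = 3.34 - 0.99 = 2.350
L(1,5) = 37, L_eff = 1 - 37/255 = 0.854902 (inverted)
t(1,5) = 3.34 - 2.350·0.854902 = 1.331
Σt over all 6·8 pixels = 6809/68 ≈ 100.1323529
V = pitch²·Σt = 1.71²·6809/68 = 292.797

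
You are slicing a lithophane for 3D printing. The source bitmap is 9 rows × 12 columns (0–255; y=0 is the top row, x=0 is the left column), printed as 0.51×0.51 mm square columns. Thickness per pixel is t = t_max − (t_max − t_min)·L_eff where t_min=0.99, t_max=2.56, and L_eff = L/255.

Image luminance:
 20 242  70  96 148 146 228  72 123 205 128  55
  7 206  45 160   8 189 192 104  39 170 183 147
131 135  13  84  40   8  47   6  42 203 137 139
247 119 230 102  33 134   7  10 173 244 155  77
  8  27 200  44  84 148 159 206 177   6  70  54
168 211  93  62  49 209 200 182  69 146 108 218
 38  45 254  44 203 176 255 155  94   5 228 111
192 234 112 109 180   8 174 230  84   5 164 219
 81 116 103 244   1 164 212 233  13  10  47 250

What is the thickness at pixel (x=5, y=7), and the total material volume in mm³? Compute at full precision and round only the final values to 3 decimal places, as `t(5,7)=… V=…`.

span = t_max - t_min = 2.56 - 0.99 = 1.570
L(5,7) = 8, L_eff = 8/255 = 0.031373
t(5,7) = 2.56 - 1.570·0.031373 = 2.511
Σt over all 9·12 pixels = 497941/2550 ≈ 195.2709804
V = pitch²·Σt = 0.51²·497941/2550 = 50.790

t(5,7)=2.511 V=50.790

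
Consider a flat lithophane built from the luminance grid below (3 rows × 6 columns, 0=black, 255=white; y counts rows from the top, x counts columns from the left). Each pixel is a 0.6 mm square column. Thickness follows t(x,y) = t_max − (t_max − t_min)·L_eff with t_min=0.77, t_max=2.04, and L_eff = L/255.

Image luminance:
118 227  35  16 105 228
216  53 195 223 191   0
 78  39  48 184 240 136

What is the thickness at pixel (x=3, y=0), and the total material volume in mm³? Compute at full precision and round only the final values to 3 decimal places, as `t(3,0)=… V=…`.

span = t_max - t_min = 2.04 - 0.77 = 1.270
L(3,0) = 16, L_eff = 16/255 = 0.062745
t(3,0) = 2.04 - 1.270·0.062745 = 1.960
Σt over all 3·6 pixels = 160049/6375 ≈ 25.1057255
V = pitch²·Σt = 0.6²·160049/6375 = 9.038

t(3,0)=1.960 V=9.038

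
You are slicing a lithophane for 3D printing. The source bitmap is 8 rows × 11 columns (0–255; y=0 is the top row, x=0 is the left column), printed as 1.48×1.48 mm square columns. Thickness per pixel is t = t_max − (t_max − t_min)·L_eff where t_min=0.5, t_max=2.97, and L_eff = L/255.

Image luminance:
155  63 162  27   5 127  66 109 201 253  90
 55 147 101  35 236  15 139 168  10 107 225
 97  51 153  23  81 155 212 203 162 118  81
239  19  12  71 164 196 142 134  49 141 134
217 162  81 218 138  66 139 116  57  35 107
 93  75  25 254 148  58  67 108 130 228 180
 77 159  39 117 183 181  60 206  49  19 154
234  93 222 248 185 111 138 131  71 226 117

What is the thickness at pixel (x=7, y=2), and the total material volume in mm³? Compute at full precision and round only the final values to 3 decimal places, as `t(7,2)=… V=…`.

t(7,2)=1.004 V=342.174

span = t_max - t_min = 2.97 - 0.5 = 2.470
L(7,2) = 203, L_eff = 203/255 = 0.796078
t(7,2) = 2.97 - 2.470·0.796078 = 1.004
Σt over all 8·11 pixels = 796699/5100 ≈ 156.2154902
V = pitch²·Σt = 1.48²·796699/5100 = 342.174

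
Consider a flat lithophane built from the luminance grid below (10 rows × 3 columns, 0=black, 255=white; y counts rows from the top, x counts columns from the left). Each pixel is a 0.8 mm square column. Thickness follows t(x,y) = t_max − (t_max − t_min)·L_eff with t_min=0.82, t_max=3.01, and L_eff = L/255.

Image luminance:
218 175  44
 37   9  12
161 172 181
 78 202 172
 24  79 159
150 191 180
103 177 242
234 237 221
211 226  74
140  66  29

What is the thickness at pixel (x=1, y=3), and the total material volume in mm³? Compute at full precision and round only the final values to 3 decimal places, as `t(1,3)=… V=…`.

t(1,3)=1.275 V=34.685

span = t_max - t_min = 3.01 - 0.82 = 2.190
L(1,3) = 202, L_eff = 202/255 = 0.792157
t(1,3) = 3.01 - 2.190·0.792157 = 1.275
Σt over all 10·3 pixels = 230329/4250 ≈ 54.1950588
V = pitch²·Σt = 0.8²·230329/4250 = 34.685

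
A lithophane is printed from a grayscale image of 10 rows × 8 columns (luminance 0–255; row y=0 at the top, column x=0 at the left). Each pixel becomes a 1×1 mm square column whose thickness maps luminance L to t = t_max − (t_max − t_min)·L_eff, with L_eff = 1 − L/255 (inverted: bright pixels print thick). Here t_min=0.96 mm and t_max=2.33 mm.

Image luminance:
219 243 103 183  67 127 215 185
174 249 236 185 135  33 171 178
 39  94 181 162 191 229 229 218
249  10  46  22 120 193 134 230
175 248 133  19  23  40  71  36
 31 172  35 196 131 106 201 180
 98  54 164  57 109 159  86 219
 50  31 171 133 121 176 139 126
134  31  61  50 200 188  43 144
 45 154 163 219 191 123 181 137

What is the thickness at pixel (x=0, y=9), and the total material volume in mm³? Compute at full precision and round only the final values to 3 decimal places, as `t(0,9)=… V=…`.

t(0,9)=1.202 V=134.845

span = t_max - t_min = 2.33 - 0.96 = 1.370
L(0,9) = 45, L_eff = 1 - 45/255 = 0.823529 (inverted)
t(0,9) = 2.33 - 1.370·0.823529 = 1.202
Σt over all 10·8 pixels = 859637/6375 ≈ 134.8450196
V = pitch²·Σt = 1²·859637/6375 = 134.845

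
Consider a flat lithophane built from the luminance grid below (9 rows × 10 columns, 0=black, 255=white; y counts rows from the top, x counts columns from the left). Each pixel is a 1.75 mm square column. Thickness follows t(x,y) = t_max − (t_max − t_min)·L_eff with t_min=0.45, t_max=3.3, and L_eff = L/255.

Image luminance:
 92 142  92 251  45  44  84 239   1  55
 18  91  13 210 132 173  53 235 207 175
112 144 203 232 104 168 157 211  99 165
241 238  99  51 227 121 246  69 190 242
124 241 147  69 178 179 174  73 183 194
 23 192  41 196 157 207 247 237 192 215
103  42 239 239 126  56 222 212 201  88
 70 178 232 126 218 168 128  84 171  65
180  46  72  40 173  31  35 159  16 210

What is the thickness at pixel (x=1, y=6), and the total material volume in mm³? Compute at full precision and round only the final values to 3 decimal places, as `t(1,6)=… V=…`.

span = t_max - t_min = 3.3 - 0.45 = 2.850
L(1,6) = 42, L_eff = 42/255 = 0.164706
t(1,6) = 3.3 - 2.850·0.164706 = 2.831
Σt over all 9·10 pixels = 26037/170 ≈ 153.1588235
V = pitch²·Σt = 1.75²·26037/170 = 469.049

t(1,6)=2.831 V=469.049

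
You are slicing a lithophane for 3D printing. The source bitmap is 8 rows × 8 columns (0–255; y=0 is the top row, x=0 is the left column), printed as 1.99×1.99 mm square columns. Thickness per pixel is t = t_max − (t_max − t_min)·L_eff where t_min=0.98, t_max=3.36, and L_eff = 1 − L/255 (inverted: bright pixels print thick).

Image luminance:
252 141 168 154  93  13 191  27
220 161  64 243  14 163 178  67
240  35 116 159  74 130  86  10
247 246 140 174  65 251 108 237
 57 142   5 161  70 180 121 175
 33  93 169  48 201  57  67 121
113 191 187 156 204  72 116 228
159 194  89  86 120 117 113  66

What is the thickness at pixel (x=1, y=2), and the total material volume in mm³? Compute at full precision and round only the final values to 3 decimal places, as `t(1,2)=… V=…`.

t(1,2)=1.307 V=558.036

span = t_max - t_min = 3.36 - 0.98 = 2.380
L(1,2) = 35, L_eff = 1 - 35/255 = 0.862745 (inverted)
t(1,2) = 3.36 - 2.380·0.862745 = 1.307
Σt over all 8·8 pixels = 52843/375 ≈ 140.9146667
V = pitch²·Σt = 1.99²·52843/375 = 558.036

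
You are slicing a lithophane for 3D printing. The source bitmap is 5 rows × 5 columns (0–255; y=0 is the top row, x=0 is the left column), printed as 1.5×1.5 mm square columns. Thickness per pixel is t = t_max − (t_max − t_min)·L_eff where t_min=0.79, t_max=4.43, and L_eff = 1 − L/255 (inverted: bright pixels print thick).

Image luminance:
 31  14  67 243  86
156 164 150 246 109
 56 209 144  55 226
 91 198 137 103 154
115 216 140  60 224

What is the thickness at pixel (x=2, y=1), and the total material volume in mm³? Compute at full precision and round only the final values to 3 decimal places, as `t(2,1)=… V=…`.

span = t_max - t_min = 4.43 - 0.79 = 3.640
L(2,1) = 150, L_eff = 1 - 150/255 = 0.411765 (inverted)
t(2,1) = 4.43 - 3.640·0.411765 = 2.931
Σt over all 5·5 pixels = 1739041/25500 ≈ 68.1976863
V = pitch²·Σt = 1.5²·1739041/25500 = 153.445

t(2,1)=2.931 V=153.445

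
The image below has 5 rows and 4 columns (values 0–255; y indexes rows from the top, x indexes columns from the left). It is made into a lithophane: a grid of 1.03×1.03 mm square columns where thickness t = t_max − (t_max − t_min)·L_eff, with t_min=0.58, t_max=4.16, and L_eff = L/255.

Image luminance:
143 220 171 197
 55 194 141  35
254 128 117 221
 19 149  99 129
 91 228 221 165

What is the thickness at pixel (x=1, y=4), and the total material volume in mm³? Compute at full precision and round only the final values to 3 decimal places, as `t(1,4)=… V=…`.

span = t_max - t_min = 4.16 - 0.58 = 3.580
L(1,4) = 228, L_eff = 228/255 = 0.894118
t(1,4) = 4.16 - 3.580·0.894118 = 0.959
Σt over all 5·4 pixels = 527917/12750 ≈ 41.4052549
V = pitch²·Σt = 1.03²·527917/12750 = 43.927

t(1,4)=0.959 V=43.927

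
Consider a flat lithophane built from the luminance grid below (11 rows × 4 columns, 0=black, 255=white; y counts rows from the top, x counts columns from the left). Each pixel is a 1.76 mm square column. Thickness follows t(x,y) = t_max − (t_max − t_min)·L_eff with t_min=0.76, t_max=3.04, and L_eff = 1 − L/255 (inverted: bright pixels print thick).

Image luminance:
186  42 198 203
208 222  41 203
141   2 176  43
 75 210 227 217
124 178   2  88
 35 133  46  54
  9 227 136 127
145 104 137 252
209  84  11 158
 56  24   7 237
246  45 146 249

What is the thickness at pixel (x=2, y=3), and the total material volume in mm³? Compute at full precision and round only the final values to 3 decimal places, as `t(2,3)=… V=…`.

span = t_max - t_min = 3.04 - 0.76 = 2.280
L(2,3) = 227, L_eff = 1 - 227/255 = 0.109804 (inverted)
t(2,3) = 3.04 - 2.280·0.109804 = 2.790
Σt over all 11·4 pixels = 178657/2125 ≈ 84.0738824
V = pitch²·Σt = 1.76²·178657/2125 = 260.427

t(2,3)=2.790 V=260.427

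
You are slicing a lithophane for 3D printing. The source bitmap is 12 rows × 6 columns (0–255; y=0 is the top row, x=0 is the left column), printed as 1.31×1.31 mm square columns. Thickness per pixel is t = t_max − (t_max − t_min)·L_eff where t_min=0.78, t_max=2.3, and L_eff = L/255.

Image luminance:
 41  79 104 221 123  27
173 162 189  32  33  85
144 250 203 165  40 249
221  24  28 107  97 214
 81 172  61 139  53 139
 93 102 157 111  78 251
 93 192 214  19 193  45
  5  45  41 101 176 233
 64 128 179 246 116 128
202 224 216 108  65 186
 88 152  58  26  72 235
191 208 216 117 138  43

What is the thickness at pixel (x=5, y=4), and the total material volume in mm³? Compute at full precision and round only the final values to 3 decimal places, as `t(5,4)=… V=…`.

span = t_max - t_min = 2.3 - 0.78 = 1.520
L(5,4) = 139, L_eff = 139/255 = 0.545098
t(5,4) = 2.3 - 1.520·0.545098 = 1.471
Σt over all 12·6 pixels = 705682/6375 ≈ 110.6952157
V = pitch²·Σt = 1.31²·705682/6375 = 189.964

t(5,4)=1.471 V=189.964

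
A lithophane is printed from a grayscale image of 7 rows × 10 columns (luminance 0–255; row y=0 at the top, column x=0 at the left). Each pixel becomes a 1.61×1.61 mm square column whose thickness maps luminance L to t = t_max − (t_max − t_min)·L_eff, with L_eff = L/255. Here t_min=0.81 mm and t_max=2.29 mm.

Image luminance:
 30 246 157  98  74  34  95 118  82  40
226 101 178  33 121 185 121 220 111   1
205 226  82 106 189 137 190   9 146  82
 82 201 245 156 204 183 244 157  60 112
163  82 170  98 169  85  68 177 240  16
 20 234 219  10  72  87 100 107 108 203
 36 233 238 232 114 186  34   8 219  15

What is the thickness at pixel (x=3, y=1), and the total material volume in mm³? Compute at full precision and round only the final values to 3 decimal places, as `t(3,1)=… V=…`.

span = t_max - t_min = 2.29 - 0.81 = 1.480
L(3,1) = 33, L_eff = 33/255 = 0.129412
t(3,1) = 2.29 - 1.480·0.129412 = 2.098
Σt over all 7·10 pixels = 91707/850 ≈ 107.8905882
V = pitch²·Σt = 1.61²·91707/850 = 279.663

t(3,1)=2.098 V=279.663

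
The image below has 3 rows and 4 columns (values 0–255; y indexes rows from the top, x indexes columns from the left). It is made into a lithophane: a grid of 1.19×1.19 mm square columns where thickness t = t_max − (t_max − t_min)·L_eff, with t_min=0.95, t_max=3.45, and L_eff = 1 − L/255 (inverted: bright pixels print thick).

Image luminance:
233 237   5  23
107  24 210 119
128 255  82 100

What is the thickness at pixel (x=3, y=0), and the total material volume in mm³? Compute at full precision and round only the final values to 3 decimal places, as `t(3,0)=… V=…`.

span = t_max - t_min = 3.45 - 0.95 = 2.500
L(3,0) = 23, L_eff = 1 - 23/255 = 0.909804 (inverted)
t(3,0) = 3.45 - 2.500·0.909804 = 1.175
Σt over all 3·4 pixels = 13429/510 ≈ 26.3313725
V = pitch²·Σt = 1.19²·13429/510 = 37.288

t(3,0)=1.175 V=37.288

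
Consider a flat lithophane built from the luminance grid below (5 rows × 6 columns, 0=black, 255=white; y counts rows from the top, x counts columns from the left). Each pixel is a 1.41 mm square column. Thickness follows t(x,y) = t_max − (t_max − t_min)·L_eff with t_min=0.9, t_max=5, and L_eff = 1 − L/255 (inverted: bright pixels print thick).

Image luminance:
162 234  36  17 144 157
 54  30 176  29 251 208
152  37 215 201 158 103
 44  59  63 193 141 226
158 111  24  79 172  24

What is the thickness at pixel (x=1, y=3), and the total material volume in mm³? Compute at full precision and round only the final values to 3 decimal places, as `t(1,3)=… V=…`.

t(1,3)=1.849 V=170.609

span = t_max - t_min = 5 - 0.9 = 4.100
L(1,3) = 59, L_eff = 1 - 59/255 = 0.768627 (inverted)
t(1,3) = 5 - 4.100·0.768627 = 1.849
Σt over all 5·6 pixels = 109414/1275 ≈ 85.8149020
V = pitch²·Σt = 1.41²·109414/1275 = 170.609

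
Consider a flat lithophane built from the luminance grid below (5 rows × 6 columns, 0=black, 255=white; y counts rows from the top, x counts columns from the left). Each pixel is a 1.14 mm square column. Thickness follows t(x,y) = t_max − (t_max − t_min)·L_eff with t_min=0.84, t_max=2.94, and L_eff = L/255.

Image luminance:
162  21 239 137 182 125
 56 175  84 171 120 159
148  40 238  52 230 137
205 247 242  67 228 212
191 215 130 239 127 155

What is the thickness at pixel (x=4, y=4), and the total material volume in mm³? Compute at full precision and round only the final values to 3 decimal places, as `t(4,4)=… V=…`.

span = t_max - t_min = 2.94 - 0.84 = 2.100
L(4,4) = 127, L_eff = 127/255 = 0.498039
t(4,4) = 2.94 - 2.100·0.498039 = 1.894
Σt over all 5·6 pixels = 20916/425 ≈ 49.2141176
V = pitch²·Σt = 1.14²·20916/425 = 63.959

t(4,4)=1.894 V=63.959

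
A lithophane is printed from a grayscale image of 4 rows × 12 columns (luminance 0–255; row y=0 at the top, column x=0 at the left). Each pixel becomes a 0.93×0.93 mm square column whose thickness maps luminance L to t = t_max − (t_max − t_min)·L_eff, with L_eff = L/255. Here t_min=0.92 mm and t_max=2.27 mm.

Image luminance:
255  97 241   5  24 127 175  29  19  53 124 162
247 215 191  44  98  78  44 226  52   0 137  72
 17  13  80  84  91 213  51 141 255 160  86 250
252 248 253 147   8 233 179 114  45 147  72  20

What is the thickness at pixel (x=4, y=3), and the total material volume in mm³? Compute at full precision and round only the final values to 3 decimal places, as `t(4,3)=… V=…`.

t(4,3)=2.228 V=67.343

span = t_max - t_min = 2.27 - 0.92 = 1.350
L(4,3) = 8, L_eff = 8/255 = 0.031373
t(4,3) = 2.27 - 1.350·0.031373 = 2.228
Σt over all 4·12 pixels = 66183/850 ≈ 77.8623529
V = pitch²·Σt = 0.93²·66183/850 = 67.343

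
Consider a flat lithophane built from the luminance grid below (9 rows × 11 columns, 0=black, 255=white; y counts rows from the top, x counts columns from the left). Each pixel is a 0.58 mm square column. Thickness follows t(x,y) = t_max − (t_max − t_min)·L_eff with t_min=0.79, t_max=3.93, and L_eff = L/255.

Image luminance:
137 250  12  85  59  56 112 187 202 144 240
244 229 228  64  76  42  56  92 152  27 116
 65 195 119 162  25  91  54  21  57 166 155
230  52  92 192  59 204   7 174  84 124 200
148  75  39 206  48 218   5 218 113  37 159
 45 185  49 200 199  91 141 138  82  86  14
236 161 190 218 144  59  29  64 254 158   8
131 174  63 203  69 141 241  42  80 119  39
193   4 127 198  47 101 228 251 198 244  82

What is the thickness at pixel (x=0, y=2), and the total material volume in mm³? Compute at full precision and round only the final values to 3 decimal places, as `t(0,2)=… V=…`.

t(0,2)=3.130 V=79.808

span = t_max - t_min = 3.93 - 0.79 = 3.140
L(0,2) = 65, L_eff = 65/255 = 0.254902
t(0,2) = 3.93 - 3.140·0.254902 = 3.130
Σt over all 9·11 pixels = 403311/1700 ≈ 237.2417647
V = pitch²·Σt = 0.58²·403311/1700 = 79.808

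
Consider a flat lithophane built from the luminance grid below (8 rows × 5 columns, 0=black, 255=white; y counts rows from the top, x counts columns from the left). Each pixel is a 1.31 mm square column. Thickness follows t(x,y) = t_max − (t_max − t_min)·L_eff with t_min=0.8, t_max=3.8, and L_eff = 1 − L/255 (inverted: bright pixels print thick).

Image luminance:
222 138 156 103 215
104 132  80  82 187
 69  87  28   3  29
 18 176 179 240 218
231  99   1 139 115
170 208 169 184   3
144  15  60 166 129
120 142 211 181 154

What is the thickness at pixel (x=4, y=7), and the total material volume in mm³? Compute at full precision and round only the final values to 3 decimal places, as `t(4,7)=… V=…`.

span = t_max - t_min = 3.8 - 0.8 = 3.000
L(4,7) = 154, L_eff = 1 - 154/255 = 0.396078 (inverted)
t(4,7) = 3.8 - 3.000·0.396078 = 2.612
Σt over all 8·5 pixels = 7827/85 ≈ 92.0823529
V = pitch²·Σt = 1.31²·7827/85 = 158.023

t(4,7)=2.612 V=158.023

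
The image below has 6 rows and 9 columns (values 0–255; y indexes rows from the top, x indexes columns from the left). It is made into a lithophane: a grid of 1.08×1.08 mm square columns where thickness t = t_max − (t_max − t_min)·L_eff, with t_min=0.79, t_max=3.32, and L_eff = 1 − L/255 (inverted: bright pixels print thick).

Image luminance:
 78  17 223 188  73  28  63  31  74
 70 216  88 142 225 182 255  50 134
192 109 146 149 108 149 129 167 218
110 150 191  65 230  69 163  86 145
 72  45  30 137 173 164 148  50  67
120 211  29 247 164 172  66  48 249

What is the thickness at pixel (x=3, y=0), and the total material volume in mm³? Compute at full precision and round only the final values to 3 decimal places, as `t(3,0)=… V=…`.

span = t_max - t_min = 3.32 - 0.79 = 2.530
L(3,0) = 188, L_eff = 1 - 188/255 = 0.262745 (inverted)
t(3,0) = 3.32 - 2.530·0.262745 = 2.655
Σt over all 6·9 pixels = 566959/5100 ≈ 111.1684314
V = pitch²·Σt = 1.08²·566959/5100 = 129.667

t(3,0)=2.655 V=129.667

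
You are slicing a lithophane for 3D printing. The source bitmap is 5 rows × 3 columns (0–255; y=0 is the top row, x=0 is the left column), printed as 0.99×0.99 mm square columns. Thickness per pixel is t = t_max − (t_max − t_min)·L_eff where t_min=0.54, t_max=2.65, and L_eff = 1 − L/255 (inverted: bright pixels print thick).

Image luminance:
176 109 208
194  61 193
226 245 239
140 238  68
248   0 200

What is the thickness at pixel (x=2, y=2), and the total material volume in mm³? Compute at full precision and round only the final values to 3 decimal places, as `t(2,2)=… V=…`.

t(2,2)=2.518 V=28.578

span = t_max - t_min = 2.65 - 0.54 = 2.110
L(2,2) = 239, L_eff = 1 - 239/255 = 0.062745 (inverted)
t(2,2) = 2.65 - 2.110·0.062745 = 2.518
Σt over all 5·3 pixels = 148709/5100 ≈ 29.1586275
V = pitch²·Σt = 0.99²·148709/5100 = 28.578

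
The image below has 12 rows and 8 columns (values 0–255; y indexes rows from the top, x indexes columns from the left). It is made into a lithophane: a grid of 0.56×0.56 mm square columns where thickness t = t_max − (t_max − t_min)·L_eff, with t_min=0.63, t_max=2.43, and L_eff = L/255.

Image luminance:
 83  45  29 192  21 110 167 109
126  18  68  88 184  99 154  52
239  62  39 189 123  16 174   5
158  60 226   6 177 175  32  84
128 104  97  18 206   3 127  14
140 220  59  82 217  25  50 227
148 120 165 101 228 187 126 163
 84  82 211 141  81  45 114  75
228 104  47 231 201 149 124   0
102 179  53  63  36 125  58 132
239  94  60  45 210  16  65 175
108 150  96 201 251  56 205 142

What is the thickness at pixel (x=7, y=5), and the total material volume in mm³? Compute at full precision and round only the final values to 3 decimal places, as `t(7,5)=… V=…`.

t(7,5)=0.828 V=48.711

span = t_max - t_min = 2.43 - 0.63 = 1.800
L(7,5) = 227, L_eff = 227/255 = 0.890196
t(7,5) = 2.43 - 1.800·0.890196 = 0.828
Σt over all 12·8 pixels = 13203/85 ≈ 155.3294118
V = pitch²·Σt = 0.56²·13203/85 = 48.711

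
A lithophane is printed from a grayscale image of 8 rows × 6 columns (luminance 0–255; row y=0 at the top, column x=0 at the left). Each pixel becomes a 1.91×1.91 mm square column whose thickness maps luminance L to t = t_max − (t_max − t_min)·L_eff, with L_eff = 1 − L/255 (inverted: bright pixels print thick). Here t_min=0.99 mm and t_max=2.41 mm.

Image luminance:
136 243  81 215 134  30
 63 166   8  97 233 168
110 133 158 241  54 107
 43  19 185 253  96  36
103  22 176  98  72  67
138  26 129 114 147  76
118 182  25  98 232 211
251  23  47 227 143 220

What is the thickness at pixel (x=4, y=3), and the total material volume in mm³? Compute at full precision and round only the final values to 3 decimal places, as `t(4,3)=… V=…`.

span = t_max - t_min = 2.41 - 0.99 = 1.420
L(4,3) = 96, L_eff = 1 - 96/255 = 0.623529 (inverted)
t(4,3) = 2.41 - 1.420·0.623529 = 1.525
Σt over all 8·6 pixels = 514307/6375 ≈ 80.6756078
V = pitch²·Σt = 1.91²·514307/6375 = 294.313

t(4,3)=1.525 V=294.313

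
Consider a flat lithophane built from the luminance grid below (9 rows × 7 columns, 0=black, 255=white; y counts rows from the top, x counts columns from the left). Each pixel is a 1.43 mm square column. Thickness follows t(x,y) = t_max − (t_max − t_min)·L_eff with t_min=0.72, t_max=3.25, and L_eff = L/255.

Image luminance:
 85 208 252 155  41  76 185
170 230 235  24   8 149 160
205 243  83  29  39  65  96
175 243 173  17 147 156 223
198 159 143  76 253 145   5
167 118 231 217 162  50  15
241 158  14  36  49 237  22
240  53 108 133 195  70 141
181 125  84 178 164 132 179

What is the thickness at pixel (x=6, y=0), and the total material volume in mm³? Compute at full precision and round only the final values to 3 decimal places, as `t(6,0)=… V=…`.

span = t_max - t_min = 3.25 - 0.72 = 2.530
L(6,0) = 185, L_eff = 185/255 = 0.725490
t(6,0) = 3.25 - 2.530·0.725490 = 1.415
Σt over all 9·7 pixels = 89933/750 ≈ 119.9106667
V = pitch²·Σt = 1.43²·89933/750 = 245.205

t(6,0)=1.415 V=245.205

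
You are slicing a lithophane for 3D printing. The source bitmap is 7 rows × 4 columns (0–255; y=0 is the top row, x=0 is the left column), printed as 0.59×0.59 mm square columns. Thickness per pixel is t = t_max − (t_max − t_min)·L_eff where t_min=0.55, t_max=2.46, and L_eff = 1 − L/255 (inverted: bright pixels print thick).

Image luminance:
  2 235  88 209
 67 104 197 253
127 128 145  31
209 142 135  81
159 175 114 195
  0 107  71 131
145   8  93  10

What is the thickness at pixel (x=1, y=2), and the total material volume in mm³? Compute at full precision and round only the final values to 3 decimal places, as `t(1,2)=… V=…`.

span = t_max - t_min = 2.46 - 0.55 = 1.910
L(1,2) = 128, L_eff = 1 - 128/255 = 0.498039 (inverted)
t(1,2) = 2.46 - 1.910·0.498039 = 1.509
Σt over all 7·4 pixels = 1034651/25500 ≈ 40.5745490
V = pitch²·Σt = 0.59²·1034651/25500 = 14.124

t(1,2)=1.509 V=14.124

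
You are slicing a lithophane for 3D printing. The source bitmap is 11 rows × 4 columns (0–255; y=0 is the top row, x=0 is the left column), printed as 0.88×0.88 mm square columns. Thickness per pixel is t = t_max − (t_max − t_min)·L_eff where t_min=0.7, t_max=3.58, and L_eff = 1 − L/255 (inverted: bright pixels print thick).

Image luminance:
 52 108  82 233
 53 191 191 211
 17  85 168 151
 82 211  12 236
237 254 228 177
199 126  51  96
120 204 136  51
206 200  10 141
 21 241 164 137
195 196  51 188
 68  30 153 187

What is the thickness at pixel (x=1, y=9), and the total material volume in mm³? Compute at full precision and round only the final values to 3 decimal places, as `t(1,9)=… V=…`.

span = t_max - t_min = 3.58 - 0.7 = 2.880
L(1,9) = 196, L_eff = 1 - 196/255 = 0.231373 (inverted)
t(1,9) = 3.58 - 2.880·0.231373 = 2.914
Σt over all 11·4 pixels = 8522/85 ≈ 100.2588235
V = pitch²·Σt = 0.88²·8522/85 = 77.640

t(1,9)=2.914 V=77.640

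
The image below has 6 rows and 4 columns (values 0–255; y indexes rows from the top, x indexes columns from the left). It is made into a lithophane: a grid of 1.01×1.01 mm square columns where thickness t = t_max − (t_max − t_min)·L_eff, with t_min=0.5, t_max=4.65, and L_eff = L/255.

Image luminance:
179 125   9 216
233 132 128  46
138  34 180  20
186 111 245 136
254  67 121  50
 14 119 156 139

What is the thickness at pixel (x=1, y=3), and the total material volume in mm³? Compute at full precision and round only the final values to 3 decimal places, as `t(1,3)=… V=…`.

t(1,3)=2.844 V=63.407

span = t_max - t_min = 4.65 - 0.5 = 4.150
L(1,3) = 111, L_eff = 111/255 = 0.435294
t(1,3) = 4.65 - 4.150·0.435294 = 2.844
Σt over all 6·4 pixels = 158503/2550 ≈ 62.1580392
V = pitch²·Σt = 1.01²·158503/2550 = 63.407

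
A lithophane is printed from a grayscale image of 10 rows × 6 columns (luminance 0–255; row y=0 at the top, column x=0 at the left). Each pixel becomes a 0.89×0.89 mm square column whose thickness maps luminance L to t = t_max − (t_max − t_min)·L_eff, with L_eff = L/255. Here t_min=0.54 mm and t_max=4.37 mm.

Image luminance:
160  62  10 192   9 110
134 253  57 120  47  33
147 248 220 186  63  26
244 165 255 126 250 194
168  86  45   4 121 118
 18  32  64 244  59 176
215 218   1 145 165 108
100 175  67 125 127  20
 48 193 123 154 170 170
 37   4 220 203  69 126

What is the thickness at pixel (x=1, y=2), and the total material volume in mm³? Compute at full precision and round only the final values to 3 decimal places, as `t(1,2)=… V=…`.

t(1,2)=0.645 V=119.306

span = t_max - t_min = 4.37 - 0.54 = 3.830
L(1,2) = 248, L_eff = 248/255 = 0.972549
t(1,2) = 4.37 - 3.830·0.972549 = 0.645
Σt over all 10·6 pixels = 225929/1500 ≈ 150.6193333
V = pitch²·Σt = 0.89²·225929/1500 = 119.306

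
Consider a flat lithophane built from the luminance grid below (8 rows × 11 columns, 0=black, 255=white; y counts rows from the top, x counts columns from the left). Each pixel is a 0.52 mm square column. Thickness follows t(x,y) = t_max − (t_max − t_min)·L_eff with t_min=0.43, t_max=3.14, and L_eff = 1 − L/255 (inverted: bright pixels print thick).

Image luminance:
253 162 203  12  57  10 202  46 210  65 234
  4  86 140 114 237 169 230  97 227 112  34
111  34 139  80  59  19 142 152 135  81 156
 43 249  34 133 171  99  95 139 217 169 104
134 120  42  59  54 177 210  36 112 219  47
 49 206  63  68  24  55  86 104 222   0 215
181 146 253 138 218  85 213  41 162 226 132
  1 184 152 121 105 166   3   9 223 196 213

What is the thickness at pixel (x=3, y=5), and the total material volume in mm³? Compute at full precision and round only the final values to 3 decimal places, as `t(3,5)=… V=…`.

span = t_max - t_min = 3.14 - 0.43 = 2.710
L(3,5) = 68, L_eff = 1 - 68/255 = 0.733333 (inverted)
t(3,5) = 3.14 - 2.710·0.733333 = 1.153
Σt over all 8·11 pixels = 261887/1700 ≈ 154.0511765
V = pitch²·Σt = 0.52²·261887/1700 = 41.655

t(3,5)=1.153 V=41.655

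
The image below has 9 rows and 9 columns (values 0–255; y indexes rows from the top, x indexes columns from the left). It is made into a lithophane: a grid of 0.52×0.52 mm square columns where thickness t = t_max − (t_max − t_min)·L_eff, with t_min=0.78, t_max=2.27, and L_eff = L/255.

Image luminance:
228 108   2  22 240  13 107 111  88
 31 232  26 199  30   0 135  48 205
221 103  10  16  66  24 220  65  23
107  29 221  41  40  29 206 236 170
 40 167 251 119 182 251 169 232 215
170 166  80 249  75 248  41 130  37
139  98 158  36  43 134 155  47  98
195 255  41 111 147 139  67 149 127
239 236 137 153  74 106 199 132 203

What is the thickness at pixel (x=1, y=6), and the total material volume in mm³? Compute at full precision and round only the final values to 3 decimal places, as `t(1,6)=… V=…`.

span = t_max - t_min = 2.27 - 0.78 = 1.490
L(1,6) = 98, L_eff = 98/255 = 0.384314
t(1,6) = 2.27 - 1.490·0.384314 = 1.697
Σt over all 9·9 pixels = 1061659/8500 ≈ 124.9010588
V = pitch²·Σt = 0.52²·1061659/8500 = 33.773

t(1,6)=1.697 V=33.773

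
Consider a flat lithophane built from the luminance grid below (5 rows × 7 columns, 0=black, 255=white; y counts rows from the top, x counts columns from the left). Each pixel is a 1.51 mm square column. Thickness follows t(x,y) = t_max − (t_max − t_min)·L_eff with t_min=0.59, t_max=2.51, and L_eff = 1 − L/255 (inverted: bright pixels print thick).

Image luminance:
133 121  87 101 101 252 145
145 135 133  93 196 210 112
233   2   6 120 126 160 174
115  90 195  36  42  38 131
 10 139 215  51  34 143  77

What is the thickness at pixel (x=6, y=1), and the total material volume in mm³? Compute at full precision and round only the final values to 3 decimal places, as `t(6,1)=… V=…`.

span = t_max - t_min = 2.51 - 0.59 = 1.920
L(6,1) = 112, L_eff = 1 - 112/255 = 0.560784 (inverted)
t(6,1) = 2.51 - 1.920·0.560784 = 1.433
Σt over all 5·7 pixels = 437989/8500 ≈ 51.5281176
V = pitch²·Σt = 1.51²·437989/8500 = 117.489

t(6,1)=1.433 V=117.489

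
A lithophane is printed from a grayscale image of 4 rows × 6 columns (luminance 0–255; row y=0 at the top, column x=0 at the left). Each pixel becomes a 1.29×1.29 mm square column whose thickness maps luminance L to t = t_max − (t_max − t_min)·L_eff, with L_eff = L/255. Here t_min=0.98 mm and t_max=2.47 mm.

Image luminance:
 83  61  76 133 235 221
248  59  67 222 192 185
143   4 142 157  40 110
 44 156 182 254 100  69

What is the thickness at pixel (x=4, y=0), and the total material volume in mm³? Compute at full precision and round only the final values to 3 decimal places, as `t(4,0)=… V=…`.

span = t_max - t_min = 2.47 - 0.98 = 1.490
L(4,0) = 235, L_eff = 235/255 = 0.921569
t(4,0) = 2.47 - 1.490·0.921569 = 1.097
Σt over all 4·6 pixels = 345791/8500 ≈ 40.6812941
V = pitch²·Σt = 1.29²·345791/8500 = 67.698

t(4,0)=1.097 V=67.698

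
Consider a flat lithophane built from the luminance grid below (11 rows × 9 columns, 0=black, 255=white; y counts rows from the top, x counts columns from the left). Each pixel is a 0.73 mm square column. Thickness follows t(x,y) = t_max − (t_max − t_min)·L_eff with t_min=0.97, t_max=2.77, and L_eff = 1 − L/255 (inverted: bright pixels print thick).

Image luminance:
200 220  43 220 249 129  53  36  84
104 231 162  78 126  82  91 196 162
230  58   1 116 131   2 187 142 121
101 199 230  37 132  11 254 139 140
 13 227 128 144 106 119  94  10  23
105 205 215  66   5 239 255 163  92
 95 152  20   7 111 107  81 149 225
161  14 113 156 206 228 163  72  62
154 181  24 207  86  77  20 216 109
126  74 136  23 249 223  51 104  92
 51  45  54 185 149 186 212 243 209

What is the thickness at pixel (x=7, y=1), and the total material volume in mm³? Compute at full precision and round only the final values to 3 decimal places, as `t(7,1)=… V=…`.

span = t_max - t_min = 2.77 - 0.97 = 1.800
L(7,1) = 196, L_eff = 1 - 196/255 = 0.231373 (inverted)
t(7,1) = 2.77 - 1.800·0.231373 = 2.354
Σt over all 11·9 pixels = 313419/1700 ≈ 184.3641176
V = pitch²·Σt = 0.73²·313419/1700 = 98.248

t(7,1)=2.354 V=98.248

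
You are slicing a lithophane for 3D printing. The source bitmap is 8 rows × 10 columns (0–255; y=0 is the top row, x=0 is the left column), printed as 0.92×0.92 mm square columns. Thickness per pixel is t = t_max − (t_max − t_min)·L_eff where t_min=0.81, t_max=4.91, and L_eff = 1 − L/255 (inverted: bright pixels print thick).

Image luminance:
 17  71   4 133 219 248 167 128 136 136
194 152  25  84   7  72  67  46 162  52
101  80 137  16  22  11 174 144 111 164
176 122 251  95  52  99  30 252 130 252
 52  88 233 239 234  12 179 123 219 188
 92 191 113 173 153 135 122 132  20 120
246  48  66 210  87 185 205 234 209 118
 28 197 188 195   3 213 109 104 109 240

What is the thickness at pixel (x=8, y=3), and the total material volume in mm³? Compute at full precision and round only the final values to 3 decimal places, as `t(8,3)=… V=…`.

t(8,3)=2.900 V=195.711

span = t_max - t_min = 4.91 - 0.81 = 4.100
L(8,3) = 130, L_eff = 1 - 130/255 = 0.490196 (inverted)
t(8,3) = 4.91 - 4.100·0.490196 = 2.900
Σt over all 8·10 pixels = 589631/2550 ≈ 231.2278431
V = pitch²·Σt = 0.92²·589631/2550 = 195.711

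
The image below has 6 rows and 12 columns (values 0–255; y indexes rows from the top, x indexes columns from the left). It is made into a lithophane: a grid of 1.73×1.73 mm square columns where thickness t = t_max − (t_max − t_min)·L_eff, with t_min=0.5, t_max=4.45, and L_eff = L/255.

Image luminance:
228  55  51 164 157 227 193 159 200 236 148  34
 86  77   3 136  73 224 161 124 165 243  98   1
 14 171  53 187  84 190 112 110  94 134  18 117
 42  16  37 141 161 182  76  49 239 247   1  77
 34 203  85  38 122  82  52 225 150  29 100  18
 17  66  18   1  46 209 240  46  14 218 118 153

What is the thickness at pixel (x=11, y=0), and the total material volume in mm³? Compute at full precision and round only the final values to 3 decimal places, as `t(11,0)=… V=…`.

span = t_max - t_min = 4.45 - 0.5 = 3.950
L(11,0) = 34, L_eff = 34/255 = 0.133333
t(11,0) = 4.45 - 3.950·0.133333 = 3.923
Σt over all 6·12 pixels = 331933/1700 ≈ 195.2547059
V = pitch²·Σt = 1.73²·331933/1700 = 584.378

t(11,0)=3.923 V=584.378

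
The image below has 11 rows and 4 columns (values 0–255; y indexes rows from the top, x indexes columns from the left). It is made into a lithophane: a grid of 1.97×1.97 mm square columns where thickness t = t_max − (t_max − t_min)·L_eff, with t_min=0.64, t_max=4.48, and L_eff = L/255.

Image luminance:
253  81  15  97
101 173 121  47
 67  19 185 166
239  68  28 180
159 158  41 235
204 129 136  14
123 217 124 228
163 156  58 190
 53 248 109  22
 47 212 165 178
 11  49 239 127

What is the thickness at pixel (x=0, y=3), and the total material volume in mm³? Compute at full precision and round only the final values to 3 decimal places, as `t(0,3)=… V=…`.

t(0,3)=0.881 V=435.684

span = t_max - t_min = 4.48 - 0.64 = 3.840
L(0,3) = 239, L_eff = 239/255 = 0.937255
t(0,3) = 4.48 - 3.840·0.937255 = 0.881
Σt over all 11·4 pixels = 47712/425 ≈ 112.2635294
V = pitch²·Σt = 1.97²·47712/425 = 435.684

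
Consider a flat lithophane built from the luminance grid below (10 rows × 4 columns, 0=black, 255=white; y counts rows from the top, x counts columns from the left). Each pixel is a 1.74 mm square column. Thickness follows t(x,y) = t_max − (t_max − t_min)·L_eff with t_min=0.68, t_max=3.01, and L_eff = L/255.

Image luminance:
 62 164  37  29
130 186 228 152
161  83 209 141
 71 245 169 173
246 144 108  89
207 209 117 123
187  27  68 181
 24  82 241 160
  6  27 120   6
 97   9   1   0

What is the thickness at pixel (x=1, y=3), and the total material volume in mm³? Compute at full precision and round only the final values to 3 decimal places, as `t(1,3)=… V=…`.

t(1,3)=0.771 V=233.977

span = t_max - t_min = 3.01 - 0.68 = 2.330
L(1,3) = 245, L_eff = 245/255 = 0.960784
t(1,3) = 3.01 - 2.330·0.960784 = 0.771
Σt over all 10·4 pixels = 656891/8500 ≈ 77.2812941
V = pitch²·Σt = 1.74²·656891/8500 = 233.977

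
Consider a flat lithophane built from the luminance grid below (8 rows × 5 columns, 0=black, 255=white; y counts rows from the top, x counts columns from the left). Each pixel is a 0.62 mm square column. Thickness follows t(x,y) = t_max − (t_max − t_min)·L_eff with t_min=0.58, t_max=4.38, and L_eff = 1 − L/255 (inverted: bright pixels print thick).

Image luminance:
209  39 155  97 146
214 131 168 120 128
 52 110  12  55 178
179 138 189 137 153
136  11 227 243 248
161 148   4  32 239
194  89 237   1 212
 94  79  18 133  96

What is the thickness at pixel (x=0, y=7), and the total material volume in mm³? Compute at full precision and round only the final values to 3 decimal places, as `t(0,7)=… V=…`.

t(0,7)=1.981 V=38.774

span = t_max - t_min = 4.38 - 0.58 = 3.800
L(0,7) = 94, L_eff = 1 - 94/255 = 0.631373 (inverted)
t(0,7) = 4.38 - 3.800·0.631373 = 1.981
Σt over all 8·5 pixels = 128608/1275 ≈ 100.8690196
V = pitch²·Σt = 0.62²·128608/1275 = 38.774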